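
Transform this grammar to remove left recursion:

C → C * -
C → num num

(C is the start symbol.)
C is directly left-recursive. The standard transformation for
  A → A α₁ | ... | A α_m | β₁ | ... | β_n
is
  A  → β₁ A' | ... | β_n A'
  A' → α₁ A' | ... | α_m A' | ε

C → num num becomes C → num num C'
C → C * - becomes C' → * - C'
Add C' → ε

Resulting grammar:
C → num num C'
C' → * - C'
C' → ε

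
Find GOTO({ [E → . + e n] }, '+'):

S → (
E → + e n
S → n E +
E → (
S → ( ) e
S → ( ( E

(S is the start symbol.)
{ [E → + . e n] }

GOTO(I, '+') = CLOSURE({ [A → αX.β] : [A → α.Xβ] ∈ I, X = '+' })

Items with dot before '+', with the dot advanced:
  [E → . + e n] → [E → + . e n]
Closure adds nothing (no advanced item has the dot before a non-terminal).

GOTO = { [E → + . e n] }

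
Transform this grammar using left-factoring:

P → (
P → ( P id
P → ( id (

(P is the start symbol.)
Left-factoring transforms A → αβ₁ | αβ₂ into A → αA' and A' → β₁ | β₂
(α is the longest common prefix among the alternatives). Repeat until
no nonterminal has two alternatives with a common prefix.

Round 1: P has alternatives sharing prefix '('. Introduce P': P → ( P'
  Add: P' → ε
  Add: P' → P id
  Add: P' → id (

No remaining common prefixes — done.

Resulting grammar:
P → ( P'
P' → ε
P' → P id
P' → id (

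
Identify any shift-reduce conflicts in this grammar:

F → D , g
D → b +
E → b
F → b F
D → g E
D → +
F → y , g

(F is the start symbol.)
No shift-reduce conflicts

A shift-reduce conflict occurs when an LR(0) state has both:
  - a complete (reduce) item [A → α .] (dot at the end), and
  - a shift item [B → β . c γ] (dot before a terminal).

Augment with F' → F and build the canonical LR(0) collection (I0 = CLOSURE({[F' → . F]}), then GOTO on every symbol after a dot until no new states appear). It has 15 states:
  I0: { [D → . +], [D → . b +], [D → . g E], [F → . D , g], [F → . b F], [F → . y , g], [F' → . F] }  — shift
  I1: { [D → + .] }  — reduce
  I2: { [F → D . , g] }  — shift
  I3: { [F' → F .] }  — accept
  I4: { [D → . +], [D → . b +], [D → . g E], [D → b . +], [F → . D , g], [F → . b F], [F → . y , g], [F → b . F] }  — shift
  I5: { [D → g . E], [E → . b] }  — shift
  I6: { [F → y . , g] }  — shift
  I7: { [F → y , . g] }  — shift
  I8: { [F → y , g .] }  — reduce
  I9: { [D → g E .] }  — reduce
  I10: { [E → b .] }  — reduce
  I11: { [D → + .], [D → b + .] }  — 2 reduces
  I12: { [F → b F .] }  — reduce
  I13: { [F → D , . g] }  — shift
  I14: { [F → D , g .] }  — reduce

No state contains both a complete item and a shift item.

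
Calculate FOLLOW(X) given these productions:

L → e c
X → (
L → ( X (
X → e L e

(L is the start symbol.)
To compute FOLLOW(X), find every occurrence of X on a right-hand side N → α X β: add FIRST(β) \ {ε}, and if β is empty or nullable also add FOLLOW(N). Iterate to a fixed point.

In L → ( X (: X is followed by '(', add FIRST('(') \ {ε} = { '(' }

Taking the union: FOLLOW(X) = { '(' }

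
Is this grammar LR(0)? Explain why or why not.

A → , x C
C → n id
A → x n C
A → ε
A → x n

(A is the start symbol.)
A grammar is LR(0) if no state in the canonical LR(0) collection has:
  - both a shift item (dot before a terminal) and a complete item (shift-reduce conflict), or
  - two or more complete items (reduce-reduce conflict; the accept item [A' → A .] counts as a complete item here).

Augment with A' → A and build the canonical LR(0) collection (I0 = CLOSURE({[A' → . A]}), then GOTO on every symbol after a dot until no new states appear). It has 10 states:
  I0: { [A → . , x C], [A → . x n C], [A → . x n], [A → .], [A' → . A] }  — shift, reduce
  I1: { [A → , . x C] }  — shift
  I2: { [A' → A .] }  — accept
  I3: { [A → x . n C], [A → x . n] }  — shift
  I4: { [A → x n . C], [A → x n .], [C → . n id] }  — shift, reduce
  I5: { [A → x n C .] }  — reduce
  I6: { [C → n . id] }  — shift
  I7: { [C → n id .] }  — reduce
  I8: { [A → , x . C], [C → . n id] }  — shift
  I9: { [A → , x C .] }  — reduce

Conflict in state I0:
  Shift-reduce conflict between [A → .] and [A → . , x C]
So the grammar is NOT LR(0).

Answer: No. Shift-reduce conflict between [A → .] and [A → . , x C]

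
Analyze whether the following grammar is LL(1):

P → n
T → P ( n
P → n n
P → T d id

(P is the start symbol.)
A grammar is LL(1) if for each non-terminal N with multiple productions, the predict sets of those productions are pairwise disjoint, where PREDICT(N → α) = (FIRST(α) \ {ε}) ∪ (FOLLOW(N) if α ⇒* ε).

Relevant sets:
  FIRST(T) = { 'n' }

For P:
  PREDICT(P → n) = { 'n' }
  PREDICT(P → n n) = { 'n' }
  PREDICT(P → T d id) = { 'n' }
T has a single production, so nothing to check there.

Conflict found: Predict set conflict for P: { 'n' }
The grammar is NOT LL(1).

Answer: No. Predict set conflict for P: { 'n' }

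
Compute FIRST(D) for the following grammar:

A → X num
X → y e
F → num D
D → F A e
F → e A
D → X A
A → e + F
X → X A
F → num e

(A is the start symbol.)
{ 'e', 'num', 'y' }

To compute FIRST(D), examine every production with D on the left-hand side, reading each right-hand side left to right until a non-nullable symbol is reached.

FIRST sets of the other non-terminals involved (by the same procedure, iterated to a fixed point):
  FIRST(F) = { 'e', 'num' }
  FIRST(X) = { 'y' }

From D → F A e:
  - F is a non-terminal: add FIRST(F) \ {ε} = { 'e', 'num' }
    F is not nullable, so stop
From D → X A:
  - X is a non-terminal: add FIRST(X) \ {ε} = { 'y' }
    X is not nullable, so stop

Collecting: FIRST(D) = { 'e', 'num', 'y' }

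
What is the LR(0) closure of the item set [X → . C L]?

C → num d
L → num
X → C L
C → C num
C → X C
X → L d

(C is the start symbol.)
{ [C → . C num], [C → . X C], [C → . num d], [L → . num], [X → . C L], [X → . L d] }

Start with: [X → . C L]
  [X → . C L] has the dot before C: add [C → . num d], [C → . C num], [C → . X C]
  [C → . X C] has the dot before X: add [X → . L d]
  [X → . L d] has the dot before L: add [L → . num]
No further items can be added.

CLOSURE = { [C → . C num], [C → . X C], [C → . num d], [L → . num], [X → . C L], [X → . L d] }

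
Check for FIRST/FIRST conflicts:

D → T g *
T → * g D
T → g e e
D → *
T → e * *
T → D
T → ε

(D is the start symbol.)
Yes. D → T g '*' / D → '*' on { '*' }; T → '*' g D / T → D on { '*' }; T → g e e / T → D on { 'g' }; T → e '*' '*' / T → D on { 'e' }

FIRST sets of the non-terminals at (or reachable through a nullable prefix from) the front of some alternative:
  FIRST(T) = { '*', 'e', 'g', ε }
  FIRST(D) = { '*', 'e', 'g' }

Productions for D:
  D → T g *: FIRST = { '*', 'e', 'g' }
  D → *: FIRST = { '*' }
Productions for T:
  T → * g D: FIRST = { '*' }
  T → g e e: FIRST = { 'g' }
  T → e * *: FIRST = { 'e' }
  T → D: FIRST = { '*', 'e', 'g' }
  T → ε: FIRST = { ε }

Conflict for D: D → T g * and D → *
  Overlap: { '*' }
Conflict for T: T → * g D and T → D
  Overlap: { '*' }
Conflict for T: T → g e e and T → D
  Overlap: { 'g' }
Conflict for T: T → e * * and T → D
  Overlap: { 'e' }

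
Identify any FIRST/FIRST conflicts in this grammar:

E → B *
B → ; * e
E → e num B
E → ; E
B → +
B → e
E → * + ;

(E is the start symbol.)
FIRST sets of the non-terminals at (or reachable through a nullable prefix from) the front of some alternative:
  FIRST(B) = { '+', ';', 'e' }

Productions for E:
  E → B *: FIRST = { '+', ';', 'e' }
  E → e num B: FIRST = { 'e' }
  E → ; E: FIRST = { ';' }
  E → * + ;: FIRST = { '*' }
Productions for B:
  B → ; * e: FIRST = { ';' }
  B → +: FIRST = { '+' }
  B → e: FIRST = { 'e' }

Conflict for E: E → B * and E → e num B
  Overlap: { 'e' }
Conflict for E: E → B * and E → ; E
  Overlap: { ';' }

Answer: Yes. E → B '*' / E → e num B on { 'e' }; E → B '*' / E → ';' E on { ';' }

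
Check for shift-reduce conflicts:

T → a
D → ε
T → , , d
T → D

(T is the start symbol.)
Augment with T' → T and build the canonical LR(0) collection (I0 = CLOSURE({[T' → . T]}), then GOTO on every symbol after a dot until no new states appear). It has 7 states:
  I0: { [D → .], [T → . , , d], [T → . D], [T → . a], [T' → . T] }  — shift, reduce
  I1: { [T → , . , d] }  — shift
  I2: { [T → D .] }  — reduce
  I3: { [T' → T .] }  — accept
  I4: { [T → a .] }  — reduce
  I5: { [T → , , . d] }  — shift
  I6: { [T → , , d .] }  — reduce

I0 contains reduce item [D → .] and shift items [T → . , , d], [T → . a] — shift-reduce conflict.

Answer: Yes — I0: [D → .] vs [T → . , , d]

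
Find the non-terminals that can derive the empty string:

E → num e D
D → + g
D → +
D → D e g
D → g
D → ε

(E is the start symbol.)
{ 'D' }

ε-productions: D → ε
So D is immediately nullable.
No further non-terminal can be added: every production for the remaining non-terminals contains a terminal or a non-nullable non-terminal.
Nullable = { 'D' }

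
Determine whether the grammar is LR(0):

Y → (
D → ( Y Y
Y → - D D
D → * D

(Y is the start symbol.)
A grammar is LR(0) if no state in the canonical LR(0) collection has:
  - both a shift item (dot before a terminal) and a complete item (shift-reduce conflict), or
  - two or more complete items (reduce-reduce conflict; the accept item [Y' → Y .] counts as a complete item here).

Augment with Y' → Y and build the canonical LR(0) collection (I0 = CLOSURE({[Y' → . Y]}), then GOTO on every symbol after a dot until no new states appear). It has 11 states:
  I0: { [Y → . (], [Y → . - D D], [Y' → . Y] }  — shift
  I1: { [Y → ( .] }  — reduce
  I2: { [D → . ( Y Y], [D → . * D], [Y → - . D D] }  — shift
  I3: { [Y' → Y .] }  — accept
  I4: { [D → ( . Y Y], [Y → . (], [Y → . - D D] }  — shift
  I5: { [D → * . D], [D → . ( Y Y], [D → . * D] }  — shift
  I6: { [D → . ( Y Y], [D → . * D], [Y → - D . D] }  — shift
  I7: { [Y → - D D .] }  — reduce
  I8: { [D → * D .] }  — reduce
  I9: { [D → ( Y . Y], [Y → . (], [Y → . - D D] }  — shift
  I10: { [D → ( Y Y .] }  — reduce

Every state is either a pure shift/goto state or contains exactly one complete item and nothing to shift — no conflicts. The grammar is LR(0).

Answer: Yes, the grammar is LR(0)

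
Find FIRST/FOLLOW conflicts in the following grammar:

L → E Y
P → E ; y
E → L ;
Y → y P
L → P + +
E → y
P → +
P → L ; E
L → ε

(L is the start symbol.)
Yes. L → E Y with FOLLOW(L) on { ';' }; L → P '+' '+' with FOLLOW(L) on { ';' }

Nullable non-terminals: L.
FIRST sets used below: FIRST(E) = { '+', ';', 'y' }, FIRST(P) = { '+', ';', 'y' }

L: nullable alternative(s) L → ε; FOLLOW(L) = { $, ';' }
  L → E Y: FIRST \ {ε} = { '+', ';', 'y' } — overlaps FOLLOW(L) on { ';' }: CONFLICT
  L → P + +: FIRST \ {ε} = { '+', ';', 'y' } — overlaps FOLLOW(L) on { ';' }: CONFLICT
  L → ε: FIRST \ {ε} = { } — this is the only nullable alternative, skip

E, P, Y have no nullable alternative, so no FIRST/FOLLOW check is needed there.

So the grammar has 2 FIRST/FOLLOW conflicts (marked CONFLICT above).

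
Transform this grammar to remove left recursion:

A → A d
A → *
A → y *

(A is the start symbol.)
A → * A'
A → y * A'
A' → d A'
A' → ε

A is directly left-recursive. The standard transformation for
  A → A α₁ | ... | A α_m | β₁ | ... | β_n
is
  A  → β₁ A' | ... | β_n A'
  A' → α₁ A' | ... | α_m A' | ε

A → * becomes A → * A'
A → y * becomes A → y * A'
A → A d becomes A' → d A'
Add A' → ε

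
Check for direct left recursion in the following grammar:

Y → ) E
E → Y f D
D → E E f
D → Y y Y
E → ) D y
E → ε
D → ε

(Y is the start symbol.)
Direct left recursion occurs when N → N α for some non-terminal N (the right-hand side begins with the left-hand side itself).

Y → ) E: starts with ')'
E → Y f D: starts with Y
D → E E f: starts with E
D → Y y Y: starts with Y
E → ) D y: starts with ')'
E → ε: starts with ε
D → ε: starts with ε

No direct left recursion found.

Answer: No direct left recursion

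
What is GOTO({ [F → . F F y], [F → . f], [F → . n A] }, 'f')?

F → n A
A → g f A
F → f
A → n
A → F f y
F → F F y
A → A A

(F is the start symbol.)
GOTO(I, 'f') = CLOSURE({ [A → αX.β] : [A → α.Xβ] ∈ I, X = 'f' })

Items with dot before 'f', with the dot advanced:
  [F → . f] → [F → f .]
Closure adds nothing (no advanced item has the dot before a non-terminal).

GOTO = { [F → f .] }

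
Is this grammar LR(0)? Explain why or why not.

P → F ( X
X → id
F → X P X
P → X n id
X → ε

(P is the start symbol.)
Augment with P' → P and build the canonical LR(0) collection (I0 = CLOSURE({[P' → . P]}), then GOTO on every symbol after a dot until no new states appear). It has 11 states:
  I0: { [F → . X P X], [P → . F ( X], [P → . X n id], [P' → . P], [X → . id], [X → .] }  — shift, reduce
  I1: { [P → F . ( X] }  — shift
  I2: { [P' → P .] }  — accept
  I3: { [F → . X P X], [F → X . P X], [P → . F ( X], [P → . X n id], [P → X . n id], [X → . id], [X → .] }  — shift, reduce
  I4: { [X → id .] }  — reduce
  I5: { [F → X P . X], [X → . id], [X → .] }  — shift, reduce
  I6: { [P → X n . id] }  — shift
  I7: { [P → X n id .] }  — reduce
  I8: { [F → X P X .] }  — reduce
  I9: { [P → F ( . X], [X → . id], [X → .] }  — shift, reduce
  I10: { [P → F ( X .] }  — reduce

Conflict in state I0:
  Shift-reduce conflict between [X → .] and [X → . id]
So the grammar is NOT LR(0).

Answer: No. Shift-reduce conflict between [X → .] and [X → . id]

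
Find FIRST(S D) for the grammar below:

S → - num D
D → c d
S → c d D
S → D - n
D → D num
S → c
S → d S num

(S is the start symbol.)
{ '-', 'c', 'd' }

FIRST sets of the non-terminals involved (from the grammar, by fixed-point iteration):
  FIRST(S) = { '-', 'c', 'd' }

To compute FIRST(S D), process the symbols left to right:
Symbol S is a non-terminal. Add FIRST(S) \ {ε} = { '-', 'c', 'd' }
S is not nullable (ε ∉ FIRST(S)), so stop here.
FIRST(S D) = { '-', 'c', 'd' }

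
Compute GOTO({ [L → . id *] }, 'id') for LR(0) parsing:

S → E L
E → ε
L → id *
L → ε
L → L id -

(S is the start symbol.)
{ [L → id . *] }

GOTO(I, 'id') = CLOSURE({ [A → αX.β] : [A → α.Xβ] ∈ I, X = 'id' })

Items with dot before 'id', with the dot advanced:
  [L → . id *] → [L → id . *]
Closure adds nothing (no advanced item has the dot before a non-terminal).

GOTO = { [L → id . *] }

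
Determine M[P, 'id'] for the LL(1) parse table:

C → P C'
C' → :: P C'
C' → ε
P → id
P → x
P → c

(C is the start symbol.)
To find M[P, 'id'], we find productions for P where 'id' is in the predict set (PREDICT(N → α) = (FIRST(α) \ {ε}) ∪ (FOLLOW(N) if α ⇒* ε)).

P → id: PREDICT = { 'id' }
  'id' is in predict set, so this production goes in M[P, 'id']
P → x: PREDICT = { 'x' }
P → c: PREDICT = { 'c' }

M[P, 'id'] = P → id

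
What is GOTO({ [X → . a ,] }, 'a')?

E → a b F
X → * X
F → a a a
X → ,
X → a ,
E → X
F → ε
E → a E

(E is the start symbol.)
GOTO(I, 'a') = CLOSURE({ [A → αX.β] : [A → α.Xβ] ∈ I, X = 'a' })

Items with dot before 'a', with the dot advanced:
  [X → . a ,] → [X → a . ,]
Closure adds nothing (no advanced item has the dot before a non-terminal).

GOTO = { [X → a . ,] }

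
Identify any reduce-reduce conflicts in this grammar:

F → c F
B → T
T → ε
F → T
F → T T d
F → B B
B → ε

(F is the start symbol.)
Yes — I0: [B → .] vs [T → .]; I1: [B → .] vs [T → .]; I3: [B → T .] vs [F → T .]; I4: [B → .] vs [T → .]

A reduce-reduce conflict occurs when an LR(0) state has two complete items [A → α .] and [B → β .] — both call for a reduction, and with no lookahead the parser cannot choose between them.

Augment with F' → F and build the canonical LR(0) collection (I0 = CLOSURE({[F' → . F]}), then GOTO on every symbol after a dot until no new states appear). It has 10 states:
  I0: { [B → . T], [B → .], [F → . B B], [F → . T T d], [F → . T], [F → . c F], [F' → . F], [T → .] }  — shift, 2 reduces
  I1: { [B → . T], [B → .], [F → B . B], [T → .] }  — 2 reduces
  I2: { [F' → F .] }  — accept
  I3: { [B → T .], [F → T . T d], [F → T .], [T → .] }  — 3 reduces
  I4: { [B → . T], [B → .], [F → . B B], [F → . T T d], [F → . T], [F → . c F], [F → c . F], [T → .] }  — shift, 2 reduces
  I5: { [F → c F .] }  — reduce
  I6: { [F → T T . d] }  — shift
  I7: { [F → T T d .] }  — reduce
  I8: { [F → B B .] }  — reduce
  I9: { [B → T .] }  — reduce

I0 contains complete items [B → .], [T → .] — reduce-reduce conflict.
I1 contains complete items [B → .], [T → .] — reduce-reduce conflict.
I3 contains complete items [B → T .], [F → T .], [T → .] — reduce-reduce conflict.
I4 contains complete items [B → .], [T → .] — reduce-reduce conflict.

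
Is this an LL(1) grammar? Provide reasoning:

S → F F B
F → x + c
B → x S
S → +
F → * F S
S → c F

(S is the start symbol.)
Yes, the grammar is LL(1).

A grammar is LL(1) if for each non-terminal N with multiple productions, the predict sets of those productions are pairwise disjoint, where PREDICT(N → α) = (FIRST(α) \ {ε}) ∪ (FOLLOW(N) if α ⇒* ε).

Relevant sets:
  FIRST(F) = { '*', 'x' }

For S:
  PREDICT(S → F F B) = { '*', 'x' }
  PREDICT(S → '+') = { '+' }
  PREDICT(S → c F) = { 'c' }
For F:
  PREDICT(F → x '+' c) = { 'x' }
  PREDICT(F → '*' F S) = { '*' }
B has a single production, so nothing to check there.

All predict sets are disjoint. The grammar IS LL(1).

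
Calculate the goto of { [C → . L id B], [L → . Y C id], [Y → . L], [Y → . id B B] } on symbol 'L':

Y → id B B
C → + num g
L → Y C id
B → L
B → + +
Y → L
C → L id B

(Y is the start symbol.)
{ [C → L . id B], [Y → L .] }

GOTO(I, 'L') = CLOSURE({ [A → αX.β] : [A → α.Xβ] ∈ I, X = 'L' })

Items with dot before 'L', with the dot advanced:
  [C → . L id B] → [C → L . id B]
  [Y → . L] → [Y → L .]
Closure adds nothing (no advanced item has the dot before a non-terminal).

GOTO = { [C → L . id B], [Y → L .] }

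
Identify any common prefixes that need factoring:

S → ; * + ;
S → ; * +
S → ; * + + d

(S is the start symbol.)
Left-factoring is needed when two productions for the same non-terminal
share a common prefix on the right-hand side.

Productions for S:
  S → ; * + ;
  S → ; * +
  S → ; * + + d

Found common prefix '; * +' in productions for S

Answer: Yes, S has productions with common prefix '; * +'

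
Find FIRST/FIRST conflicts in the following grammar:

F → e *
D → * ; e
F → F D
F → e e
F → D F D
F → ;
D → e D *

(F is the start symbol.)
A FIRST/FIRST conflict occurs when two productions N → α and N → β for the same non-terminal have FIRST(α) ∩ FIRST(β) ≠ ∅ (with ε ∈ FIRST of a nullable right-hand side, so two nullable alternatives also conflict).

FIRST sets of the non-terminals at (or reachable through a nullable prefix from) the front of some alternative:
  FIRST(F) = { '*', ';', 'e' }
  FIRST(D) = { '*', 'e' }

Productions for F:
  F → e *: FIRST = { 'e' }
  F → F D: FIRST = { '*', ';', 'e' }
  F → e e: FIRST = { 'e' }
  F → D F D: FIRST = { '*', 'e' }
  F → ;: FIRST = { ';' }
Productions for D:
  D → * ; e: FIRST = { '*' }
  D → e D *: FIRST = { 'e' }

Conflict for F: F → e * and F → F D
  Overlap: { 'e' }
Conflict for F: F → e * and F → e e
  Overlap: { 'e' }
Conflict for F: F → e * and F → D F D
  Overlap: { 'e' }
Conflict for F: F → F D and F → e e
  Overlap: { 'e' }
Conflict for F: F → F D and F → D F D
  Overlap: { '*', 'e' }
Conflict for F: F → F D and F → ;
  Overlap: { ';' }
Conflict for F: F → e e and F → D F D
  Overlap: { 'e' }

Answer: Yes. F → e '*' / F → F D on { 'e' }; F → e '*' / F → e e on { 'e' }; F → e '*' / F → D F D on { 'e' }; F → F D / F → e e on { 'e' }; F → F D / F → D F D on { '*', 'e' }; F → F D / F → ';' on { ';' }; F → e e / F → D F D on { 'e' }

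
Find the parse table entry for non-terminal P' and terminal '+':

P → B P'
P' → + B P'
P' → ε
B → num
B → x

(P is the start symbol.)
To find M[P', '+'], we find productions for P' where '+' is in the predict set (PREDICT(N → α) = (FIRST(α) \ {ε}) ∪ (FOLLOW(N) if α ⇒* ε)).

Relevant sets:
  FOLLOW(P') = { $ }

P' → + B P': PREDICT = { '+' }
  '+' is in predict set, so this production goes in M[P', '+']
P' → ε: PREDICT = { $ }

M[P', '+'] = P' → + B P'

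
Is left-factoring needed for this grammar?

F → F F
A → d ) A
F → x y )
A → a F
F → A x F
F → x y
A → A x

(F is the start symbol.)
Yes, F has productions with common prefix 'x y'

Left-factoring is needed when two productions for the same non-terminal
share a common prefix on the right-hand side.

Productions for F:
  F → F F
  F → x y )
  F → A x F
  F → x y
Productions for A:
  A → d ) A
  A → a F
  A → A x

Found common prefix 'x y' in productions for F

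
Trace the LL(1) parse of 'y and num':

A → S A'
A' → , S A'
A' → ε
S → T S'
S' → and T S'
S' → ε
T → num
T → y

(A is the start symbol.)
LL(1) parsing maintains a stack (initially the start symbol over $) and the input. At each step: if the stack top is a terminal, match it against the current input token; if it is a non-terminal N, replace it with the RHS of M[N, lookahead] (the unique production whose predict set contains the lookahead).

Stack is shown with the top on the left.

Stack          Input        Action
----------------------------------
A $            y and num $  output A → S A'
S A' $         y and num $  output S → T S'
T S' A' $      y and num $  output T → y
y S' A' $      y and num $  match 'y'
S' A' $        and num $    output S' → and T S'
and T S' A' $  and num $    match 'and'
T S' A' $      num $        output T → num
num S' A' $    num $        match 'num'
S' A' $        $            output S' → ε
A' $           $            output A' → ε
$              $            accept

The string is accepted.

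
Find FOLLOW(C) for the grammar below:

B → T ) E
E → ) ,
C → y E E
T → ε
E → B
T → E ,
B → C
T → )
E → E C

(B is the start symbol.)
{ $, ')', ',', 'y' }

To compute FOLLOW(C), find every occurrence of C on a right-hand side N → α C β: add FIRST(β) \ {ε}, and if β is empty or nullable also add FOLLOW(N). Iterate to a fixed point.

In B → C: C is at the end, add FOLLOW(B)
In E → E C: C is at the end, add FOLLOW(E)

The FOLLOW sets referred to above (computed the same way, to a fixed point):
  FOLLOW(B) = { $, ')', ',', 'y' }
  FOLLOW(E) = { $, ')', ',', 'y' }

Taking the union: FOLLOW(C) = { $, ')', ',', 'y' }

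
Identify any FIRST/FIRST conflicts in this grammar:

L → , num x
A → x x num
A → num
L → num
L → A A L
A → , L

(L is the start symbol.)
Yes. L → ',' num x / L → A A L on { ',' }; L → num / L → A A L on { 'num' }

FIRST sets of the non-terminals at (or reachable through a nullable prefix from) the front of some alternative:
  FIRST(A) = { ',', 'num', 'x' }

Productions for L:
  L → , num x: FIRST = { ',' }
  L → num: FIRST = { 'num' }
  L → A A L: FIRST = { ',', 'num', 'x' }
Productions for A:
  A → x x num: FIRST = { 'x' }
  A → num: FIRST = { 'num' }
  A → , L: FIRST = { ',' }

Conflict for L: L → , num x and L → A A L
  Overlap: { ',' }
Conflict for L: L → num and L → A A L
  Overlap: { 'num' }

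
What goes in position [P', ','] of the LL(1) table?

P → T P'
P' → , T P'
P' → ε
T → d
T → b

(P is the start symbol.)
P' → , T P'

To find M[P', ','], we find productions for P' where ',' is in the predict set (PREDICT(N → α) = (FIRST(α) \ {ε}) ∪ (FOLLOW(N) if α ⇒* ε)).

Relevant sets:
  FOLLOW(P') = { $ }

P' → , T P': PREDICT = { ',' }
  ',' is in predict set, so this production goes in M[P', ',']
P' → ε: PREDICT = { $ }

M[P', ','] = P' → , T P'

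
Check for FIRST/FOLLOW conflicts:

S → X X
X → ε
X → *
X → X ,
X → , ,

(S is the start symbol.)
Yes. X → '*' with FOLLOW(X) on { '*' }; X → X ',' with FOLLOW(X) on { '*', ',' }; X → ',' ',' with FOLLOW(X) on { ',' }

Nullable non-terminals: S, X.
FIRST sets used below: FIRST(X) = { '*', ',', ε }
S has a nullable alternative but only one production, so nothing to check.

X: nullable alternative(s) X → ε; FOLLOW(X) = { $, '*', ',' }
  X → ε: FIRST \ {ε} = { } — this is the only nullable alternative, skip
  X → *: FIRST \ {ε} = { '*' } — overlaps FOLLOW(X) on { '*' }: CONFLICT
  X → X ,: FIRST \ {ε} = { '*', ',' } — overlaps FOLLOW(X) on { '*', ',' }: CONFLICT
  X → , ,: FIRST \ {ε} = { ',' } — overlaps FOLLOW(X) on { ',' }: CONFLICT

So the grammar has 3 FIRST/FOLLOW conflicts (marked CONFLICT above).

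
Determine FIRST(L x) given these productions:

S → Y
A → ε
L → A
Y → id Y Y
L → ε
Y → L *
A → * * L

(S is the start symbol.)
FIRST sets of the non-terminals involved (from the grammar, by fixed-point iteration):
  FIRST(L) = { '*', ε }

To compute FIRST(L x), process the symbols left to right:
Symbol L is a non-terminal. Add FIRST(L) \ {ε} = { '*' }
L is nullable (ε ∈ FIRST(L)), continue to the next symbol.
Symbol x is a terminal. Add 'x' and stop.
FIRST(L x) = { '*', 'x' }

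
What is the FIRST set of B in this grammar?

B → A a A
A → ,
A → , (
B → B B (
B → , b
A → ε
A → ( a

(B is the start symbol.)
{ '(', ',', 'a' }

FIRST sets of the other non-terminals involved (by the same procedure, iterated to a fixed point):
  FIRST(A) = { '(', ',', ε }

From B → A a A:
  - A is a non-terminal: add FIRST(A) \ {ε} = { '(', ',' }
    A is nullable, so continue to the next symbol
  - a is a terminal: add 'a' and stop
From B → B B (:
  - B is the symbol being defined: contributes nothing new
    B is not nullable, so stop
From B → , b:
  - ',' is a terminal: add ',' and stop

Collecting: FIRST(B) = { '(', ',', 'a' }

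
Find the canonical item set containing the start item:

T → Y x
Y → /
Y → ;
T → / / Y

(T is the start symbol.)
{ [T → . / / Y], [T → . Y x], [T' → . T], [Y → . /], [Y → . ;] }

First, augment the grammar with T' → T
I₀ = CLOSURE({ [T' → . T] }):
  [T' → . T] has the dot before T: add [T → . Y x], [T → . / / Y]
  [T → . Y x] has the dot before Y: add [Y → . /], [Y → . ;]
No further items can be added.

I₀ = { [T → . / / Y], [T → . Y x], [T' → . T], [Y → . /], [Y → . ;] }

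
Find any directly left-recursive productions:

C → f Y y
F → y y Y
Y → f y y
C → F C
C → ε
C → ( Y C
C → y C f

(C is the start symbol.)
Direct left recursion occurs when N → N α for some non-terminal N (the right-hand side begins with the left-hand side itself).

C → f Y y: starts with f
F → y y Y: starts with y
Y → f y y: starts with f
C → F C: starts with F
C → ε: starts with ε
C → ( Y C: starts with '('
C → y C f: starts with y

No direct left recursion found.

Answer: No direct left recursion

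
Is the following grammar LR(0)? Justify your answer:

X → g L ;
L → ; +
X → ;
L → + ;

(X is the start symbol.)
Augment with X' → X and build the canonical LR(0) collection (I0 = CLOSURE({[X' → . X]}), then GOTO on every symbol after a dot until no new states appear). It has 10 states:
  I0: { [X → . ;], [X → . g L ;], [X' → . X] }  — shift
  I1: { [X → ; .] }  — reduce
  I2: { [X' → X .] }  — accept
  I3: { [L → . + ;], [L → . ; +], [X → g . L ;] }  — shift
  I4: { [L → + . ;] }  — shift
  I5: { [L → ; . +] }  — shift
  I6: { [X → g L . ;] }  — shift
  I7: { [X → g L ; .] }  — reduce
  I8: { [L → ; + .] }  — reduce
  I9: { [L → + ; .] }  — reduce

Every state is either a pure shift/goto state or contains exactly one complete item and nothing to shift — no conflicts. The grammar is LR(0).

Answer: Yes, the grammar is LR(0)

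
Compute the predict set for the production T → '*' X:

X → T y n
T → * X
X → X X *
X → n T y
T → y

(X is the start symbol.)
PREDICT(T → '*' X) = (FIRST(RHS) \ {ε}) ∪ (FOLLOW(T) if ε ∈ FIRST(RHS), i.e. RHS ⇒* ε)
FIRST('*' X) = { '*' }
ε ∉ FIRST('*' X), so FOLLOW(T) is not added.
PREDICT(T → '*' X) = { '*' }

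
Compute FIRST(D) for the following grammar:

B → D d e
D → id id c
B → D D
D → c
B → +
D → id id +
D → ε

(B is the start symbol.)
From D → id id c:
  - id is a terminal: add 'id' and stop
From D → c:
  - c is a terminal: add 'c' and stop
From D → id id +:
  - id is a terminal: add 'id' and stop
From D → ε:
  - ε-production, so ε ∈ FIRST(D)

Collecting: FIRST(D) = { 'c', 'id', ε }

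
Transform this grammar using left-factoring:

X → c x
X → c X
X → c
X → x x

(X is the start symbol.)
X → c X'
X' → x
X' → X
X' → ε
X → x x

Left-factoring transforms A → αβ₁ | αβ₂ into A → αA' and A' → β₁ | β₂
(α is the longest common prefix among the alternatives). Repeat until
no nonterminal has two alternatives with a common prefix.

Round 1: X has alternatives sharing prefix 'c'. Introduce X': X → c X'
  Add: X' → x
  Add: X' → X
  Add: X' → ε

No remaining common prefixes — done.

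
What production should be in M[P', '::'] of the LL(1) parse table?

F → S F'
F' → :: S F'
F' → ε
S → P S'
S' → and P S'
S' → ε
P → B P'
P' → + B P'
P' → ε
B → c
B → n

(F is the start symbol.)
P' → ε

To find M[P', '::'], we find productions for P' where '::' is in the predict set (PREDICT(N → α) = (FIRST(α) \ {ε}) ∪ (FOLLOW(N) if α ⇒* ε)).

Relevant sets:
  FOLLOW(P') = { $, '::', 'and' }

P' → + B P': PREDICT = { '+' }
P' → ε: PREDICT = { $, '::', 'and' }
  '::' is in predict set, so this production goes in M[P', '::']

M[P', '::'] = P' → ε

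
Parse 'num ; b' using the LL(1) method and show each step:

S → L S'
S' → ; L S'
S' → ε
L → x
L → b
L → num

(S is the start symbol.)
Stack is shown with the top on the left.

Stack     Input      Action
---------------------------
S $       num ; b $  output S → L S'
L S' $    num ; b $  output L → num
num S' $  num ; b $  match 'num'
S' $      ; b $      output S' → ; L S'
; L S' $  ; b $      match ';'
L S' $    b $        output L → b
b S' $    b $        match 'b'
S' $      $          output S' → ε
$         $          accept

The string is accepted.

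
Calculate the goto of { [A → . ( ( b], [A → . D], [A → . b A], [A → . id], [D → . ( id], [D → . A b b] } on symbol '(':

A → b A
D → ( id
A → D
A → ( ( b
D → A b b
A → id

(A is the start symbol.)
{ [A → ( . ( b], [D → ( . id] }

GOTO(I, '(') = CLOSURE({ [A → αX.β] : [A → α.Xβ] ∈ I, X = '(' })

Items with dot before '(', with the dot advanced:
  [A → . ( ( b] → [A → ( . ( b]
  [D → . ( id] → [D → ( . id]
Closure adds nothing (no advanced item has the dot before a non-terminal).

GOTO = { [A → ( . ( b], [D → ( . id] }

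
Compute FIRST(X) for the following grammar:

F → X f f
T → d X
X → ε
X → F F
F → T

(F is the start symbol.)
To compute FIRST(X), examine every production with X on the left-hand side, reading each right-hand side left to right until a non-nullable symbol is reached.

FIRST sets of the other non-terminals involved (by the same procedure, iterated to a fixed point):
  FIRST(F) = { 'd', 'f' }

From X → ε:
  - ε-production, so ε ∈ FIRST(X)
From X → F F:
  - F is a non-terminal: add FIRST(F) \ {ε} = { 'd', 'f' }
    F is not nullable, so stop

Collecting: FIRST(X) = { 'd', 'f', ε }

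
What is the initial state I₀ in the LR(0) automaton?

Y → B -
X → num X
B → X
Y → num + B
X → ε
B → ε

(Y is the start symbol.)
{ [B → . X], [B → .], [X → . num X], [X → .], [Y → . B -], [Y → . num + B], [Y' → . Y] }

First, augment the grammar with Y' → Y
I₀ = CLOSURE({ [Y' → . Y] }):
  [Y' → . Y] has the dot before Y: add [Y → . B -], [Y → . num + B]
  [Y → . B -] has the dot before B: add [B → . X], [B → .]
  [B → . X] has the dot before X: add [X → . num X], [X → .]
No further items can be added.

I₀ = { [B → . X], [B → .], [X → . num X], [X → .], [Y → . B -], [Y → . num + B], [Y' → . Y] }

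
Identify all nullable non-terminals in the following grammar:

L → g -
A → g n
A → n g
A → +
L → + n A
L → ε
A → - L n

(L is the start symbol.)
A non-terminal is nullable if it can derive ε (the empty string): either it has an ε-production, or it has a production whose right-hand side consists entirely of nullable non-terminals.

ε-productions: L → ε
So L is immediately nullable.
No further non-terminal can be added: every production for the remaining non-terminals contains a terminal or a non-nullable non-terminal.
Nullable = { 'L' }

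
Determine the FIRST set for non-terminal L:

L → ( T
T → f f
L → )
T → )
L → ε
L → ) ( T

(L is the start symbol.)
{ '(', ')', ε }

To compute FIRST(L), examine every production with L on the left-hand side, reading each right-hand side left to right until a non-nullable symbol is reached.

From L → ( T:
  - '(' is a terminal: add '(' and stop
From L → ):
  - ')' is a terminal: add ')' and stop
From L → ε:
  - ε-production, so ε ∈ FIRST(L)
From L → ) ( T:
  - ')' is a terminal: add ')' and stop

Collecting: FIRST(L) = { '(', ')', ε }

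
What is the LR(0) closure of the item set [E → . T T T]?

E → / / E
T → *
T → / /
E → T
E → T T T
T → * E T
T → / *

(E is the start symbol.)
Start with: [E → . T T T]
  [E → . T T T] has the dot before T: add [T → . *], [T → . / /], [T → . * E T], [T → . / *]
No further items can be added.

CLOSURE = { [E → . T T T], [T → . * E T], [T → . *], [T → . / *], [T → . / /] }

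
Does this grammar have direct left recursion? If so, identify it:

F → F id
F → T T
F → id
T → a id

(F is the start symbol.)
F → F id: LEFT RECURSIVE (starts with F)
F → T T: starts with T
F → id: starts with id
T → a id: starts with a

The grammar has direct left recursion on: F.

Answer: Yes, F is left-recursive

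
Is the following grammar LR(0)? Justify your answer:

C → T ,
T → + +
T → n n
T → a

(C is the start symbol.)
Augment with C' → C and build the canonical LR(0) collection (I0 = CLOSURE({[C' → . C]}), then GOTO on every symbol after a dot until no new states appear). It has 9 states:
  I0: { [C → . T ,], [C' → . C], [T → . + +], [T → . a], [T → . n n] }  — shift
  I1: { [T → + . +] }  — shift
  I2: { [C' → C .] }  — accept
  I3: { [C → T . ,] }  — shift
  I4: { [T → a .] }  — reduce
  I5: { [T → n . n] }  — shift
  I6: { [T → n n .] }  — reduce
  I7: { [C → T , .] }  — reduce
  I8: { [T → + + .] }  — reduce

Every state is either a pure shift/goto state or contains exactly one complete item and nothing to shift — no conflicts. The grammar is LR(0).

Answer: Yes, the grammar is LR(0)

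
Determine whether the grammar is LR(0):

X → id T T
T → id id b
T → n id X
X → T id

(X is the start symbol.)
Yes, the grammar is LR(0)

A grammar is LR(0) if no state in the canonical LR(0) collection has:
  - both a shift item (dot before a terminal) and a complete item (shift-reduce conflict), or
  - two or more complete items (reduce-reduce conflict; the accept item [X' → X .] counts as a complete item here).

Augment with X' → X and build the canonical LR(0) collection (I0 = CLOSURE({[X' → . X]}), then GOTO on every symbol after a dot until no new states appear). It has 14 states:
  I0: { [T → . id id b], [T → . n id X], [X → . T id], [X → . id T T], [X' → . X] }  — shift
  I1: { [X → T . id] }  — shift
  I2: { [X' → X .] }  — accept
  I3: { [T → . id id b], [T → . n id X], [T → id . id b], [X → id . T T] }  — shift
  I4: { [T → n . id X] }  — shift
  I5: { [T → . id id b], [T → . n id X], [T → n id . X], [X → . T id], [X → . id T T] }  — shift
  I6: { [T → n id X .] }  — reduce
  I7: { [T → . id id b], [T → . n id X], [X → id T . T] }  — shift
  I8: { [T → id . id b], [T → id id . b] }  — shift
  I9: { [T → id id b .] }  — reduce
  I10: { [T → id id . b] }  — shift
  I11: { [X → id T T .] }  — reduce
  I12: { [T → id . id b] }  — shift
  I13: { [X → T id .] }  — reduce

Every state is either a pure shift/goto state or contains exactly one complete item and nothing to shift — no conflicts. The grammar is LR(0).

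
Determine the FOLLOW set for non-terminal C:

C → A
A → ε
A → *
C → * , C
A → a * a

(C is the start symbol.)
{ $ }

To compute FOLLOW(C), find every occurrence of C on a right-hand side N → α C β: add FIRST(β) \ {ε}, and if β is empty or nullable also add FOLLOW(N). Iterate to a fixed point.

C is the start symbol, so $ ∈ FOLLOW(C).
In C → * , C: C is at the end; this adds FOLLOW(C) to itself — nothing new

Taking the union: FOLLOW(C) = { $ }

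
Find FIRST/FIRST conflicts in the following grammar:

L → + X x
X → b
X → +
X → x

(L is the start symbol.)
No FIRST/FIRST conflicts.

Productions for X:
  X → b: FIRST = { 'b' }
  X → +: FIRST = { '+' }
  X → x: FIRST = { 'x' }
L has only one production, so no FIRST/FIRST conflict is possible there.

All alternatives of each non-terminal have pairwise disjoint FIRST sets.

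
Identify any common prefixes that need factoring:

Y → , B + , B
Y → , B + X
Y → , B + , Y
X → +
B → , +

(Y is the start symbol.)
Yes, Y has productions with common prefix ', B +'

Left-factoring is needed when two productions for the same non-terminal
share a common prefix on the right-hand side.

Productions for Y:
  Y → , B + , B
  Y → , B + X
  Y → , B + , Y

Found common prefix ', B +' in productions for Y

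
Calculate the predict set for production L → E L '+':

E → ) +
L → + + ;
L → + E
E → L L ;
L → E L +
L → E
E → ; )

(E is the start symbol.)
PREDICT(L → E L '+') = (FIRST(RHS) \ {ε}) ∪ (FOLLOW(L) if ε ∈ FIRST(RHS), i.e. RHS ⇒* ε)
FIRST(E) = { ')', '+', ';' }
FIRST(E L '+') = { ')', '+', ';' }
ε ∉ FIRST(E L '+'), so FOLLOW(L) is not added.
PREDICT(L → E L '+') = { ')', '+', ';' }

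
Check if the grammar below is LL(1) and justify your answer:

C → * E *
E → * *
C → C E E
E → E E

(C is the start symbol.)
No. Predict set conflict for C: { '*' }

A grammar is LL(1) if for each non-terminal N with multiple productions, the predict sets of those productions are pairwise disjoint, where PREDICT(N → α) = (FIRST(α) \ {ε}) ∪ (FOLLOW(N) if α ⇒* ε).

Relevant sets:
  FIRST(C) = { '*' }
  FIRST(E) = { '*' }

For C:
  PREDICT(C → '*' E '*') = { '*' }
  PREDICT(C → C E E) = { '*' }
For E:
  PREDICT(E → '*' '*') = { '*' }
  PREDICT(E → E E) = { '*' }

Conflict found: Predict set conflict for C: { '*' }
The grammar is NOT LL(1).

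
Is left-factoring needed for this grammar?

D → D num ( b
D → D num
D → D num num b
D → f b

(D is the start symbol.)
Left-factoring is needed when two productions for the same non-terminal
share a common prefix on the right-hand side.

Productions for D:
  D → D num ( b
  D → D num
  D → D num num b
  D → f b

Found common prefix 'D num' in productions for D

Answer: Yes, D has productions with common prefix 'D num'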